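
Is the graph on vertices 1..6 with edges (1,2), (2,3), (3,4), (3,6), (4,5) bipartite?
Yes. Partition: {1, 3, 5}, {2, 4, 6}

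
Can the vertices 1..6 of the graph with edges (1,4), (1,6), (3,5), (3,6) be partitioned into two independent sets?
Yes. Partition: {1, 2, 3}, {4, 5, 6}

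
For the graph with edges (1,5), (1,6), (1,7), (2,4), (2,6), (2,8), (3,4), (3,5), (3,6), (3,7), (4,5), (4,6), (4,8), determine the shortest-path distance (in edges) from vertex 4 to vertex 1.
2 (path: 4 -> 5 -> 1, 2 edges)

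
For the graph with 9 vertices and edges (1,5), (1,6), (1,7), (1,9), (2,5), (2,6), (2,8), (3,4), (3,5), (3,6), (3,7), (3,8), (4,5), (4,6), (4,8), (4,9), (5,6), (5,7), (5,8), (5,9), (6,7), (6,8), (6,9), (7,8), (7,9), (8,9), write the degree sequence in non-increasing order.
[8, 8, 7, 6, 6, 5, 5, 4, 3] (degrees: deg(1)=4, deg(2)=3, deg(3)=5, deg(4)=5, deg(5)=8, deg(6)=8, deg(7)=6, deg(8)=7, deg(9)=6)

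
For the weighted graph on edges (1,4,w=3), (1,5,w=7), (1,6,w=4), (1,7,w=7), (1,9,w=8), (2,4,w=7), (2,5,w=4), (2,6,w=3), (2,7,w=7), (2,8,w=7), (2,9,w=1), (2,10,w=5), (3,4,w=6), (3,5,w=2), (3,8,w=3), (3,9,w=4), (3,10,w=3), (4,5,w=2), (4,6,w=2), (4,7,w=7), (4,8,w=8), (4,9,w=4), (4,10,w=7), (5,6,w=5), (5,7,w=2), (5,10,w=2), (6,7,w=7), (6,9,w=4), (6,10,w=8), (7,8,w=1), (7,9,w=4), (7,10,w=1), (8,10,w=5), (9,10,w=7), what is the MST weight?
17 (MST edges: (1,4,w=3), (2,6,w=3), (2,9,w=1), (3,5,w=2), (4,5,w=2), (4,6,w=2), (5,7,w=2), (7,8,w=1), (7,10,w=1); sum of weights 3 + 3 + 1 + 2 + 2 + 2 + 2 + 1 + 1 = 17)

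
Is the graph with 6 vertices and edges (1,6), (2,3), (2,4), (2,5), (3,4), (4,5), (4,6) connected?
Yes (BFS from 1 visits [1, 6, 4, 2, 3, 5] — all 6 vertices reached)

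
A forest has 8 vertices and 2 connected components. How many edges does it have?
6 (Each of the 2 component trees on V_i vertices has V_i - 1 edges; summing gives V - C = 8 - 2 = 6)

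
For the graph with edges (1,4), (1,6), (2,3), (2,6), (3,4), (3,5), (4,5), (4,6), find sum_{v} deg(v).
16 (handshake: sum of degrees = 2|E| = 2 x 8 = 16)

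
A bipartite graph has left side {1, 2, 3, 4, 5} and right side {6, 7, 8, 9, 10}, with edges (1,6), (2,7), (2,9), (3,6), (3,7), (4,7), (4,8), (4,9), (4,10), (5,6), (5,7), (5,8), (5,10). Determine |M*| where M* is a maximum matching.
5 (matching: (1,6), (2,9), (3,7), (4,10), (5,8); upper bound min(|L|,|R|) = min(5,5) = 5)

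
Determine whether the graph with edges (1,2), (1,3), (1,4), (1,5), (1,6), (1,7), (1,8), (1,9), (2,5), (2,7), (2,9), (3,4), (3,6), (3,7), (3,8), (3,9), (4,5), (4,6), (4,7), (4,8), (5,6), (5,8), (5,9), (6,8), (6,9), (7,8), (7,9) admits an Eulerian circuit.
Yes (the graph is connected and all 9 vertices have even degree)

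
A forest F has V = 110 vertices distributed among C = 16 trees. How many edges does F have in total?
94 (Each of the 16 component trees on V_i vertices has V_i - 1 edges; summing gives V - C = 110 - 16 = 94)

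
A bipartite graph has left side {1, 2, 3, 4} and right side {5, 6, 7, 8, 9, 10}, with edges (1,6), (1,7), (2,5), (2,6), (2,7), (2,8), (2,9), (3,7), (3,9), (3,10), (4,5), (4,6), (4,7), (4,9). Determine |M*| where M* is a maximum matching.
4 (matching: (1,7), (2,8), (3,10), (4,9); upper bound min(|L|,|R|) = min(4,6) = 4)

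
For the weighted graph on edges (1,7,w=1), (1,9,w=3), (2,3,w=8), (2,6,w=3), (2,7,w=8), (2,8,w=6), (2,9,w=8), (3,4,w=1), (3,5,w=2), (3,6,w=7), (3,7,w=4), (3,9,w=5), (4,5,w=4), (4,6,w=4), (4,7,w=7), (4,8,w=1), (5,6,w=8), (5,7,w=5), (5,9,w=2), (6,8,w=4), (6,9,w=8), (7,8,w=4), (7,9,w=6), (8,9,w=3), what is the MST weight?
17 (MST edges: (1,7,w=1), (1,9,w=3), (2,6,w=3), (3,4,w=1), (3,5,w=2), (4,6,w=4), (4,8,w=1), (5,9,w=2); sum of weights 1 + 3 + 3 + 1 + 2 + 4 + 1 + 2 = 17)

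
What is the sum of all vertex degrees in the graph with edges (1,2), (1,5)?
4 (handshake: sum of degrees = 2|E| = 2 x 2 = 4)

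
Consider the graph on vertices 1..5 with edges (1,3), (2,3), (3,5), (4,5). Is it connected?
Yes (BFS from 1 visits [1, 3, 2, 5, 4] — all 5 vertices reached)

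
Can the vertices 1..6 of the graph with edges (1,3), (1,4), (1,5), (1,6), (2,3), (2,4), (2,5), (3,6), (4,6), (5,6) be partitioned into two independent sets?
No (odd cycle of length 3: 3 -> 1 -> 6 -> 3)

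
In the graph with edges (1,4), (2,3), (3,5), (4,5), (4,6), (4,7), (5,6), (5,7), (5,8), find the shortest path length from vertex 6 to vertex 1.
2 (path: 6 -> 4 -> 1, 2 edges)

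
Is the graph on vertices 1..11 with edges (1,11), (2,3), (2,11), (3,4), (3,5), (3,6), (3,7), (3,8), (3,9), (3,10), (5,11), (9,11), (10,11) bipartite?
Yes. Partition: {1, 2, 4, 5, 6, 7, 8, 9, 10}, {3, 11}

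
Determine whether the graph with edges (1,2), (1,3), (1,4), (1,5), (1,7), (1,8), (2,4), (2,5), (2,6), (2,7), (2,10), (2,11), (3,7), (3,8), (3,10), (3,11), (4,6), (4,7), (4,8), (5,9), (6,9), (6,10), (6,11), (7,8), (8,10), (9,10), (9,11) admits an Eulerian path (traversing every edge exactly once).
No (8 vertices have odd degree: {2, 3, 4, 5, 6, 7, 8, 10}; Eulerian path requires 0 or 2)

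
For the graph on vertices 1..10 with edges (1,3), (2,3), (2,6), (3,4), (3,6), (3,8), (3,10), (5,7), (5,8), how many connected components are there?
2 (components: {1, 2, 3, 4, 5, 6, 7, 8, 10}, {9})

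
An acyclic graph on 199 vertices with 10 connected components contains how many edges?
189 (Each of the 10 component trees on V_i vertices has V_i - 1 edges; summing gives V - C = 199 - 10 = 189)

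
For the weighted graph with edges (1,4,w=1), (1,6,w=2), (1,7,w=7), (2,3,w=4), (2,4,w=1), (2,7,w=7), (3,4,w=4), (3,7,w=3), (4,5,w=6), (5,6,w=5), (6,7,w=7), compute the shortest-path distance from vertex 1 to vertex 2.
2 (path: 1 -> 4 -> 2; weights 1 + 1 = 2)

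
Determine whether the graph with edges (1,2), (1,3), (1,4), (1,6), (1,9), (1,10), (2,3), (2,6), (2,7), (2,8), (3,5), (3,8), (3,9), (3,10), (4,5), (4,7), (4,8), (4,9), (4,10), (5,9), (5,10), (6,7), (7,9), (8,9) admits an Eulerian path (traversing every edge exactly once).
Yes (the graph is connected and exactly 2 vertices have odd degree: {2, 6}; any Eulerian path must start and end at those)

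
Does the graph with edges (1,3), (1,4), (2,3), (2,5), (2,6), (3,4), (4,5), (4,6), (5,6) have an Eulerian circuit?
No (4 vertices have odd degree: {2, 3, 5, 6}; Eulerian circuit requires 0)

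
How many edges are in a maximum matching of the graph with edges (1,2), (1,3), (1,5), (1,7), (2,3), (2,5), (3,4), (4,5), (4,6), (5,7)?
3 (matching: (1,3), (4,6), (5,7); upper bound floor(n/2) = floor(7/2) = 3)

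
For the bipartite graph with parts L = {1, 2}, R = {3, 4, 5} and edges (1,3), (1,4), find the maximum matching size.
1 (matching: (1,4); upper bound min(|L|,|R|) = min(2,3) = 2)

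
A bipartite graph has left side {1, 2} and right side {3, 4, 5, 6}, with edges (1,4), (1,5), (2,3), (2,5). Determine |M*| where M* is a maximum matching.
2 (matching: (1,4), (2,5); upper bound min(|L|,|R|) = min(2,4) = 2)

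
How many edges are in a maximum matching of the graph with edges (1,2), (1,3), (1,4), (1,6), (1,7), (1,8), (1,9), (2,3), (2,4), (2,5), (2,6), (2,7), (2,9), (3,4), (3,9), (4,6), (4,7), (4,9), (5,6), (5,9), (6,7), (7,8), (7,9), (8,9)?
4 (matching: (1,3), (2,6), (5,9), (7,8); upper bound floor(n/2) = floor(9/2) = 4)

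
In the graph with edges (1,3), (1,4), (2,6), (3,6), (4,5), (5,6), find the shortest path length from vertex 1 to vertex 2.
3 (path: 1 -> 3 -> 6 -> 2, 3 edges)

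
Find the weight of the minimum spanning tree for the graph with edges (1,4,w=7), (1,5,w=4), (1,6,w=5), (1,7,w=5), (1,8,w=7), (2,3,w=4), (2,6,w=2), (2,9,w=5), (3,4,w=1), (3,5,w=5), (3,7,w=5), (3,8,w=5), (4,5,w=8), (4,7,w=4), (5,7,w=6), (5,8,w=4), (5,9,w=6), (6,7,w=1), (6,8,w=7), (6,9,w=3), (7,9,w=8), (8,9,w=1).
20 (MST edges: (1,5,w=4), (2,3,w=4), (2,6,w=2), (3,4,w=1), (5,8,w=4), (6,7,w=1), (6,9,w=3), (8,9,w=1); sum of weights 4 + 4 + 2 + 1 + 4 + 1 + 3 + 1 = 20)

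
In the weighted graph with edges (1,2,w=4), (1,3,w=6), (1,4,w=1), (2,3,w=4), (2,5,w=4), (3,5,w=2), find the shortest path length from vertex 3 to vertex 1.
6 (path: 3 -> 1; weights 6 = 6)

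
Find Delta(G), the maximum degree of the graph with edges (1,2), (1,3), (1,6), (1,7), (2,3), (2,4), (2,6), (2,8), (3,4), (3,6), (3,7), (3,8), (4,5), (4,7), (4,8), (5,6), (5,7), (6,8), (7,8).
6 (attained at vertex 3)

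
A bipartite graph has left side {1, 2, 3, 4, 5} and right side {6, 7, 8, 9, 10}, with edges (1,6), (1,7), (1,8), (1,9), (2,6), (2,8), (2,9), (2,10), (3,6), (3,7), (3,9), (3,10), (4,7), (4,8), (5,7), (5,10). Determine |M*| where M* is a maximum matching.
5 (matching: (1,9), (2,10), (3,6), (4,8), (5,7); upper bound min(|L|,|R|) = min(5,5) = 5)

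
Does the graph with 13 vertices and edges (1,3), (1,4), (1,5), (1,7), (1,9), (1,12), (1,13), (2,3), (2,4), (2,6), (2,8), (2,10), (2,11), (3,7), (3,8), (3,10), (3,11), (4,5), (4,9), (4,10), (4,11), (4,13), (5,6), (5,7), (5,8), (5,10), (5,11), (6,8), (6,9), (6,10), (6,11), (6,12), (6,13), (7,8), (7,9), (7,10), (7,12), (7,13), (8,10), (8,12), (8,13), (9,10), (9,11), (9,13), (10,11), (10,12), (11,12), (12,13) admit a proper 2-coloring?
No (odd cycle of length 3: 9 -> 1 -> 4 -> 9)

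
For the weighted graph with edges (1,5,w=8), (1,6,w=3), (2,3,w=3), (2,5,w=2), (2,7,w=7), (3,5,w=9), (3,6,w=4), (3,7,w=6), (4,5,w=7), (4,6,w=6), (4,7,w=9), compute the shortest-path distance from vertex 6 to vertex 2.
7 (path: 6 -> 3 -> 2; weights 4 + 3 = 7)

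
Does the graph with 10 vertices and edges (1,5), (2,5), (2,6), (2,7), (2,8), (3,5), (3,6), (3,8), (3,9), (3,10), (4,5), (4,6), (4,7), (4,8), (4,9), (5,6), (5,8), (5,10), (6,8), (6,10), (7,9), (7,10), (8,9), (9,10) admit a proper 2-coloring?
No (odd cycle of length 3: 10 -> 5 -> 3 -> 10)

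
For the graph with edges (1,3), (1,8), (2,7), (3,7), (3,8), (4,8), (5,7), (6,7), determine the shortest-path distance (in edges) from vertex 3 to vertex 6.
2 (path: 3 -> 7 -> 6, 2 edges)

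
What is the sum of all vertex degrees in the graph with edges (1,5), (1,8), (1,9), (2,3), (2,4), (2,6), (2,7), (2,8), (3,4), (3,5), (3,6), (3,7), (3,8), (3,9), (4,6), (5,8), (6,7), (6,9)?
36 (handshake: sum of degrees = 2|E| = 2 x 18 = 36)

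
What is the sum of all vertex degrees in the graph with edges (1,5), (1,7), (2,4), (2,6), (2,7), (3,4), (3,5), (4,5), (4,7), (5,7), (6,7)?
22 (handshake: sum of degrees = 2|E| = 2 x 11 = 22)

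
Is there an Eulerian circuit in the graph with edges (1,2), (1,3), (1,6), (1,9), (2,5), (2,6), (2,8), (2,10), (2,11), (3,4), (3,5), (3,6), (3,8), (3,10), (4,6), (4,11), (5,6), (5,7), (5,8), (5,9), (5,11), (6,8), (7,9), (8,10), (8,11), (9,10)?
No (2 vertices have odd degree: {4, 5}; Eulerian circuit requires 0)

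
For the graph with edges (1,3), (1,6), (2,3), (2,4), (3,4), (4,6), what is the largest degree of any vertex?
3 (attained at vertices 3, 4)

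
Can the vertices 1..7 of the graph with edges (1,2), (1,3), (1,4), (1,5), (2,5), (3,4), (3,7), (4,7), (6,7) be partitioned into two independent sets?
No (odd cycle of length 3: 3 -> 1 -> 4 -> 3)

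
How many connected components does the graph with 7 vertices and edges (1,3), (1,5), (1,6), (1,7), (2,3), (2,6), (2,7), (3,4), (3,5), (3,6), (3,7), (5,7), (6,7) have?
1 (components: {1, 2, 3, 4, 5, 6, 7})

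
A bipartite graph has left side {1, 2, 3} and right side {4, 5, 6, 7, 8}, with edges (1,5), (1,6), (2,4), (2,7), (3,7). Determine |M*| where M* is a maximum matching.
3 (matching: (1,6), (2,4), (3,7); upper bound min(|L|,|R|) = min(3,5) = 3)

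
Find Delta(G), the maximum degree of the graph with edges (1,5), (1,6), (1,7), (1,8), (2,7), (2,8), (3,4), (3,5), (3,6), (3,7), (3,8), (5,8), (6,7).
5 (attained at vertex 3)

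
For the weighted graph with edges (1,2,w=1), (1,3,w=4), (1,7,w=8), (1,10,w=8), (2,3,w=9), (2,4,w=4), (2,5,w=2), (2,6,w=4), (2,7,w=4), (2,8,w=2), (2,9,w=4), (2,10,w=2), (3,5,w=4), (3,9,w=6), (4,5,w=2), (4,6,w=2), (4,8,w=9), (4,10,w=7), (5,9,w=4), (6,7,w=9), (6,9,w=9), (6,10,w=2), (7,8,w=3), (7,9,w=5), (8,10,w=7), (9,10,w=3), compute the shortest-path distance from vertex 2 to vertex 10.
2 (path: 2 -> 10; weights 2 = 2)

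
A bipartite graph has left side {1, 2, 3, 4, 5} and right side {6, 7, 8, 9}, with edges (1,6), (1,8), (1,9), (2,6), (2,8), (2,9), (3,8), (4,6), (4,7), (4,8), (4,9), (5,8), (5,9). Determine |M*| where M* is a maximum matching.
4 (matching: (1,9), (2,6), (3,8), (4,7); upper bound min(|L|,|R|) = min(5,4) = 4)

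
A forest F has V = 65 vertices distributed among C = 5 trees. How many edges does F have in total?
60 (Each of the 5 component trees on V_i vertices has V_i - 1 edges; summing gives V - C = 65 - 5 = 60)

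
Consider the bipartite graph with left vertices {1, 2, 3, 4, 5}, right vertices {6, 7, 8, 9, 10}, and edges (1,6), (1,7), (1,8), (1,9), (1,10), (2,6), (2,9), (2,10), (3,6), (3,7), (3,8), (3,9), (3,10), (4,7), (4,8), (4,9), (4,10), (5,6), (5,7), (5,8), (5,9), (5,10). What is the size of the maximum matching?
5 (matching: (1,10), (2,9), (3,8), (4,7), (5,6); upper bound min(|L|,|R|) = min(5,5) = 5)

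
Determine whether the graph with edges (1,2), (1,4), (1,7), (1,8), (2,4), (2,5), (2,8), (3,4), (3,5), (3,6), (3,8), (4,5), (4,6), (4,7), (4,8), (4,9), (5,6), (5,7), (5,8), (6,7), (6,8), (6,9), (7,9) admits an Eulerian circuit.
No (2 vertices have odd degree: {7, 9}; Eulerian circuit requires 0)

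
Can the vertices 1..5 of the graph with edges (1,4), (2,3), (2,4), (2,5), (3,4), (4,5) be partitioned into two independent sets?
No (odd cycle of length 3: 3 -> 4 -> 2 -> 3)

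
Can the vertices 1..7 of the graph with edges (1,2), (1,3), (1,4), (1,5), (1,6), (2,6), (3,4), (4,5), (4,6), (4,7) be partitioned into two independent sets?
No (odd cycle of length 3: 4 -> 1 -> 3 -> 4)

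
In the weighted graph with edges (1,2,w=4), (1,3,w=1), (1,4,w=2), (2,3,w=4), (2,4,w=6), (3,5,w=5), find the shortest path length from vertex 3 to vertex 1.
1 (path: 3 -> 1; weights 1 = 1)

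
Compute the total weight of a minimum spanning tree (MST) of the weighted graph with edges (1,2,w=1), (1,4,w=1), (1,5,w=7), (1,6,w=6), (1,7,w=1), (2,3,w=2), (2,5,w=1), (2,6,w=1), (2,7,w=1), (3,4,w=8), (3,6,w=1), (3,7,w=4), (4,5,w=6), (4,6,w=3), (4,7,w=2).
6 (MST edges: (1,2,w=1), (1,4,w=1), (1,7,w=1), (2,5,w=1), (2,6,w=1), (3,6,w=1); sum of weights 1 + 1 + 1 + 1 + 1 + 1 = 6)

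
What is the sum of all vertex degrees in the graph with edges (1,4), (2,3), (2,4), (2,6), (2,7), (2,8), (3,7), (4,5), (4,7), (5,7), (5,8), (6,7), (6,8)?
26 (handshake: sum of degrees = 2|E| = 2 x 13 = 26)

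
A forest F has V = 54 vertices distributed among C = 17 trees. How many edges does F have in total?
37 (Each of the 17 component trees on V_i vertices has V_i - 1 edges; summing gives V - C = 54 - 17 = 37)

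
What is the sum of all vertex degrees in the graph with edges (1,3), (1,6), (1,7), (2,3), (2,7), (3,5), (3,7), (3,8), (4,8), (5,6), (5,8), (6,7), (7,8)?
26 (handshake: sum of degrees = 2|E| = 2 x 13 = 26)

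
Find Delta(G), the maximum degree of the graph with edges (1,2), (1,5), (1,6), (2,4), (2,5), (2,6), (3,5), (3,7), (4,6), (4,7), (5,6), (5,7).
5 (attained at vertex 5)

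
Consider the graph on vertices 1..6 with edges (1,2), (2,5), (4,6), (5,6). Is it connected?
No, it has 2 components: {1, 2, 4, 5, 6}, {3}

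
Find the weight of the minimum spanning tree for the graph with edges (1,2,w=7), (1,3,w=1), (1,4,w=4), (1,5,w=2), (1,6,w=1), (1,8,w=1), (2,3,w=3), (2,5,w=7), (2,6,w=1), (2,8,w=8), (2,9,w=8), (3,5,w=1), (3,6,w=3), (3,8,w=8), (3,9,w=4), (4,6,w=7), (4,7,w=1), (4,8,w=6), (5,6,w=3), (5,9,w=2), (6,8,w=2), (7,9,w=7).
12 (MST edges: (1,3,w=1), (1,4,w=4), (1,6,w=1), (1,8,w=1), (2,6,w=1), (3,5,w=1), (4,7,w=1), (5,9,w=2); sum of weights 1 + 4 + 1 + 1 + 1 + 1 + 1 + 2 = 12)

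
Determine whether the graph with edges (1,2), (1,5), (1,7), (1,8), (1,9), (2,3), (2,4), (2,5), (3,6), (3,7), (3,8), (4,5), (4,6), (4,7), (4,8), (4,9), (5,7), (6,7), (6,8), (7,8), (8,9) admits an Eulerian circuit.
No (2 vertices have odd degree: {1, 9}; Eulerian circuit requires 0)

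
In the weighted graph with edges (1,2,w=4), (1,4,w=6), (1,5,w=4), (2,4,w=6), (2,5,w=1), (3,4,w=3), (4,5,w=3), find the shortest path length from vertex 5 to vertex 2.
1 (path: 5 -> 2; weights 1 = 1)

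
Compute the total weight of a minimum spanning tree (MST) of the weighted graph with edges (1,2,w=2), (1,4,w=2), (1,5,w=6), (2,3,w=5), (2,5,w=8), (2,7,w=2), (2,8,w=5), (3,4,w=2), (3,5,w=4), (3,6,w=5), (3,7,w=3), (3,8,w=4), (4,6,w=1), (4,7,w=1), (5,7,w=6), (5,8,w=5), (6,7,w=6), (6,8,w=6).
16 (MST edges: (1,2,w=2), (1,4,w=2), (3,4,w=2), (3,5,w=4), (3,8,w=4), (4,6,w=1), (4,7,w=1); sum of weights 2 + 2 + 2 + 4 + 4 + 1 + 1 = 16)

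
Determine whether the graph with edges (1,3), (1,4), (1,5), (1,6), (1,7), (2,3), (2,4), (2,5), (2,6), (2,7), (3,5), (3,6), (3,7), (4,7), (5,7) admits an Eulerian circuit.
No (6 vertices have odd degree: {1, 2, 3, 4, 6, 7}; Eulerian circuit requires 0)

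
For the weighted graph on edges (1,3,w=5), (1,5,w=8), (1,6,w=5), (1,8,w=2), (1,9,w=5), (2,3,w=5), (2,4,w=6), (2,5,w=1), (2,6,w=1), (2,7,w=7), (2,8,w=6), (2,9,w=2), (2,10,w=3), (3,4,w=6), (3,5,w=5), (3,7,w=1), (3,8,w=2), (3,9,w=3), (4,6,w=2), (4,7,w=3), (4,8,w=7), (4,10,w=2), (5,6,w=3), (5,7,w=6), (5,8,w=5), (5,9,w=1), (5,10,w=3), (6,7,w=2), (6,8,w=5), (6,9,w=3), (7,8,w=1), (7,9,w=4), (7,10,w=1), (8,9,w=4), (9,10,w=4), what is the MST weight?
12 (MST edges: (1,8,w=2), (2,5,w=1), (2,6,w=1), (3,7,w=1), (4,6,w=2), (4,10,w=2), (5,9,w=1), (7,8,w=1), (7,10,w=1); sum of weights 2 + 1 + 1 + 1 + 2 + 2 + 1 + 1 + 1 = 12)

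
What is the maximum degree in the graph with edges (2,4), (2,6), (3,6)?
2 (attained at vertices 2, 6)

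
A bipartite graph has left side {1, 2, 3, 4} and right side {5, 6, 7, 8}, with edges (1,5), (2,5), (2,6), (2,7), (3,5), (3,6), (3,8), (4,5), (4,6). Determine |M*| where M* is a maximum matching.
4 (matching: (1,5), (2,7), (3,8), (4,6); upper bound min(|L|,|R|) = min(4,4) = 4)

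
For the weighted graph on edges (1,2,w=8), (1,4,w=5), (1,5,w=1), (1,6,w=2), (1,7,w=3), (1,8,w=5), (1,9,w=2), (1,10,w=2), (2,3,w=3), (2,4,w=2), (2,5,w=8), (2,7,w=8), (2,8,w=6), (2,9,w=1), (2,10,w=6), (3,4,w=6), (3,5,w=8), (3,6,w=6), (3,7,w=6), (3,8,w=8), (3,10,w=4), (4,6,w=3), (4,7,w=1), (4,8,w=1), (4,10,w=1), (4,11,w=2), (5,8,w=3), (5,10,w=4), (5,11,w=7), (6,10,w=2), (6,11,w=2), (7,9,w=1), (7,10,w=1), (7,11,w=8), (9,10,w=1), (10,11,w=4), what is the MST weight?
15 (MST edges: (1,5,w=1), (1,6,w=2), (1,10,w=2), (2,3,w=3), (2,9,w=1), (4,7,w=1), (4,8,w=1), (4,10,w=1), (4,11,w=2), (7,9,w=1); sum of weights 1 + 2 + 2 + 3 + 1 + 1 + 1 + 1 + 2 + 1 = 15)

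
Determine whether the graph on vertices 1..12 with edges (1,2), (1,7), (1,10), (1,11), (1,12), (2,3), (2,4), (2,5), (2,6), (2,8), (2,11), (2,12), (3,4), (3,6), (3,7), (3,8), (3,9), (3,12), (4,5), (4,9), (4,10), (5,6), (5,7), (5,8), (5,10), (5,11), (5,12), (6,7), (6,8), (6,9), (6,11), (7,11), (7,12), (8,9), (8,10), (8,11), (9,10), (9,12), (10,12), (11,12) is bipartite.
No (odd cycle of length 3: 11 -> 1 -> 2 -> 11)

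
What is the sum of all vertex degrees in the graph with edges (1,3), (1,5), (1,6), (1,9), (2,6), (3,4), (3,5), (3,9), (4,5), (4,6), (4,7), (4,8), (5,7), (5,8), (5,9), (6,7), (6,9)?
34 (handshake: sum of degrees = 2|E| = 2 x 17 = 34)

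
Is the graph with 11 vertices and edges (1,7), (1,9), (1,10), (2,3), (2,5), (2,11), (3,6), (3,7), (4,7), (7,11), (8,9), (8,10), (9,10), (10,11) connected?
Yes (BFS from 1 visits [1, 7, 9, 10, 3, 4, 11, 8, 2, 6, 5] — all 11 vertices reached)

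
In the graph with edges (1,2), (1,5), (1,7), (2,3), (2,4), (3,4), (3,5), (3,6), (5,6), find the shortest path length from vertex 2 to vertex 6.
2 (path: 2 -> 3 -> 6, 2 edges)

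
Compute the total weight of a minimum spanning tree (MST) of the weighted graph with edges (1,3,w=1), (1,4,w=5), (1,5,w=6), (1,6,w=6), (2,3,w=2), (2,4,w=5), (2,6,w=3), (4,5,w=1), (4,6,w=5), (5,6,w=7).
12 (MST edges: (1,3,w=1), (1,4,w=5), (2,3,w=2), (2,6,w=3), (4,5,w=1); sum of weights 1 + 5 + 2 + 3 + 1 = 12)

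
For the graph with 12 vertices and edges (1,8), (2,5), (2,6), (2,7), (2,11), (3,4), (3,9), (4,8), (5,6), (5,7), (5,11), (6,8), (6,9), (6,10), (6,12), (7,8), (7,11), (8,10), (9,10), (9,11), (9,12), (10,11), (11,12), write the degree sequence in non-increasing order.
[6, 6, 5, 5, 4, 4, 4, 4, 3, 2, 2, 1] (degrees: deg(1)=1, deg(2)=4, deg(3)=2, deg(4)=2, deg(5)=4, deg(6)=6, deg(7)=4, deg(8)=5, deg(9)=5, deg(10)=4, deg(11)=6, deg(12)=3)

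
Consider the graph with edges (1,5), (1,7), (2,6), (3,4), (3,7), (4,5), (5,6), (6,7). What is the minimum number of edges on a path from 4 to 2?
3 (path: 4 -> 5 -> 6 -> 2, 3 edges)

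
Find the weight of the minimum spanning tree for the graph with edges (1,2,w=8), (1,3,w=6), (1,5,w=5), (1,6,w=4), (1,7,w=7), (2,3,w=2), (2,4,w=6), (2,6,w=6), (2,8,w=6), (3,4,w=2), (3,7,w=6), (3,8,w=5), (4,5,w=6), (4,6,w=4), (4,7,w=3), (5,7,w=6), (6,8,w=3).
23 (MST edges: (1,5,w=5), (1,6,w=4), (2,3,w=2), (3,4,w=2), (4,6,w=4), (4,7,w=3), (6,8,w=3); sum of weights 5 + 4 + 2 + 2 + 4 + 3 + 3 = 23)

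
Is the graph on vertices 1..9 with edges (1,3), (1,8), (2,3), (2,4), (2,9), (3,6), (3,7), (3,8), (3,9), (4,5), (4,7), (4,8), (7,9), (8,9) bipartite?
No (odd cycle of length 3: 3 -> 1 -> 8 -> 3)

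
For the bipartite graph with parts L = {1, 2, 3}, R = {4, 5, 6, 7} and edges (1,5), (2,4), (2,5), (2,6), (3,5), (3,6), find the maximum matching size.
3 (matching: (1,5), (2,4), (3,6); upper bound min(|L|,|R|) = min(3,4) = 3)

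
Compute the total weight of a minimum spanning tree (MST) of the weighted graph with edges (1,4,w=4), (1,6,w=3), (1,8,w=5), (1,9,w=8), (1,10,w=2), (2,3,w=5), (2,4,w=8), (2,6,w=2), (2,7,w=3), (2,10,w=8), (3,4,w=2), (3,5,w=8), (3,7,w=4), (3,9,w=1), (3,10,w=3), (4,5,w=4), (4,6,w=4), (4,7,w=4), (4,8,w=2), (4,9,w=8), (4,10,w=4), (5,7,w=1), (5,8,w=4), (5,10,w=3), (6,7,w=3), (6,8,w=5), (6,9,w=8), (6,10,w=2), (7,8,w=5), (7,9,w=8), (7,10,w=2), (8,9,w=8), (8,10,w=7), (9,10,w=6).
17 (MST edges: (1,10,w=2), (2,6,w=2), (3,4,w=2), (3,9,w=1), (3,10,w=3), (4,8,w=2), (5,7,w=1), (6,10,w=2), (7,10,w=2); sum of weights 2 + 2 + 2 + 1 + 3 + 2 + 1 + 2 + 2 = 17)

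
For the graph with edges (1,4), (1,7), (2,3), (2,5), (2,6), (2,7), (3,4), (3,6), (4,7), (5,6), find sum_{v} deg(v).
20 (handshake: sum of degrees = 2|E| = 2 x 10 = 20)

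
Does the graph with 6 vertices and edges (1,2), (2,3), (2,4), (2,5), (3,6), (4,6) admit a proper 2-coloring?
Yes. Partition: {1, 3, 4, 5}, {2, 6}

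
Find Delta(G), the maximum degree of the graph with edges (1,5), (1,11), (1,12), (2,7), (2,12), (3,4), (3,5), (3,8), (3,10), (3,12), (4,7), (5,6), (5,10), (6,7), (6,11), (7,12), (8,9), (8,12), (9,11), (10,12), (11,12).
7 (attained at vertex 12)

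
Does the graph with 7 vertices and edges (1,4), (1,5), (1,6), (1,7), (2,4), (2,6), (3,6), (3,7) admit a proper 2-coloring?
Yes. Partition: {1, 2, 3}, {4, 5, 6, 7}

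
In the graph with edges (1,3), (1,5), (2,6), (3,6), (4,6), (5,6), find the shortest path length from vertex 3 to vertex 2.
2 (path: 3 -> 6 -> 2, 2 edges)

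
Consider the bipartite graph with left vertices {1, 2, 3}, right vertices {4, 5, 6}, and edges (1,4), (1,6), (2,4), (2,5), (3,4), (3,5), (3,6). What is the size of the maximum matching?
3 (matching: (1,6), (2,5), (3,4); upper bound min(|L|,|R|) = min(3,3) = 3)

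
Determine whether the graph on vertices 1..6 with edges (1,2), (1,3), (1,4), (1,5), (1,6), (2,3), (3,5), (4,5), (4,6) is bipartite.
No (odd cycle of length 3: 4 -> 1 -> 5 -> 4)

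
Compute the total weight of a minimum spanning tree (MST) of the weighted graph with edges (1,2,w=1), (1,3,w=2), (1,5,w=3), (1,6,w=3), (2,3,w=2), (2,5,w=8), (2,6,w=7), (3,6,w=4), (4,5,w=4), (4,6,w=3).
12 (MST edges: (1,2,w=1), (1,3,w=2), (1,5,w=3), (1,6,w=3), (4,6,w=3); sum of weights 1 + 2 + 3 + 3 + 3 = 12)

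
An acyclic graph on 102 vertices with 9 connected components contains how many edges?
93 (Each of the 9 component trees on V_i vertices has V_i - 1 edges; summing gives V - C = 102 - 9 = 93)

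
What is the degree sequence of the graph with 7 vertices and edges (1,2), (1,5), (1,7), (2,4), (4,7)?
[3, 2, 2, 2, 1, 0, 0] (degrees: deg(1)=3, deg(2)=2, deg(3)=0, deg(4)=2, deg(5)=1, deg(6)=0, deg(7)=2)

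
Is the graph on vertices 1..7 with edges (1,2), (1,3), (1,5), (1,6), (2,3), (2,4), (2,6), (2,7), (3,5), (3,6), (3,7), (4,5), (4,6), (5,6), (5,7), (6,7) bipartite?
No (odd cycle of length 3: 6 -> 1 -> 2 -> 6)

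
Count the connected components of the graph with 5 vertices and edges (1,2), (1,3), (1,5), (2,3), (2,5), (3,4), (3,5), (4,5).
1 (components: {1, 2, 3, 4, 5})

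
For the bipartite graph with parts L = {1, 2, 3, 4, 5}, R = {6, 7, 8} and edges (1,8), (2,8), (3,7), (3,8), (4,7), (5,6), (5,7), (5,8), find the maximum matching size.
3 (matching: (1,8), (3,7), (5,6); upper bound min(|L|,|R|) = min(5,3) = 3)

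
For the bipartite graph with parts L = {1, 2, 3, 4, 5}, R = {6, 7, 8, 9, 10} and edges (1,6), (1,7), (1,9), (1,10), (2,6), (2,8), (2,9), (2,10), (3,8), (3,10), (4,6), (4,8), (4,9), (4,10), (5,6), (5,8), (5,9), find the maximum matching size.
5 (matching: (1,7), (2,9), (3,8), (4,10), (5,6); upper bound min(|L|,|R|) = min(5,5) = 5)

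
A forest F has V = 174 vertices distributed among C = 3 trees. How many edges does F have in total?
171 (Each of the 3 component trees on V_i vertices has V_i - 1 edges; summing gives V - C = 174 - 3 = 171)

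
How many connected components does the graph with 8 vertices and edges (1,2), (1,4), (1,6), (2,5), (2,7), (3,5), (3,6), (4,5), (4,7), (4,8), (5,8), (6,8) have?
1 (components: {1, 2, 3, 4, 5, 6, 7, 8})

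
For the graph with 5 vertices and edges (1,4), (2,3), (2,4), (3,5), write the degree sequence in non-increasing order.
[2, 2, 2, 1, 1] (degrees: deg(1)=1, deg(2)=2, deg(3)=2, deg(4)=2, deg(5)=1)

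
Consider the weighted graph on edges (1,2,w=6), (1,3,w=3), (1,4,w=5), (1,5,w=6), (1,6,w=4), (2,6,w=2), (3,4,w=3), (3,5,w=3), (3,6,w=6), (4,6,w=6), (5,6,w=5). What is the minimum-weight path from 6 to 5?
5 (path: 6 -> 5; weights 5 = 5)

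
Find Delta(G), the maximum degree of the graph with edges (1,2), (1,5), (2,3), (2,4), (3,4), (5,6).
3 (attained at vertex 2)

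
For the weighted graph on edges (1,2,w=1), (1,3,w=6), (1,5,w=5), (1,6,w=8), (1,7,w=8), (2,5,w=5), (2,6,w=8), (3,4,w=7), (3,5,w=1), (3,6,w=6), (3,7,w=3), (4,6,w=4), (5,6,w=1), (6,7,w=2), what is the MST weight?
14 (MST edges: (1,2,w=1), (1,5,w=5), (3,5,w=1), (4,6,w=4), (5,6,w=1), (6,7,w=2); sum of weights 1 + 5 + 1 + 4 + 1 + 2 = 14)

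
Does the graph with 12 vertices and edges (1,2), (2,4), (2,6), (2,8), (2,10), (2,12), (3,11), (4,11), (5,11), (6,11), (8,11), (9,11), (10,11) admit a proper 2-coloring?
Yes. Partition: {1, 3, 4, 5, 6, 7, 8, 9, 10, 12}, {2, 11}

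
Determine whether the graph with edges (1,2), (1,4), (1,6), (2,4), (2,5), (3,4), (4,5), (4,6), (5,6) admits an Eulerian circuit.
No (6 vertices have odd degree: {1, 2, 3, 4, 5, 6}; Eulerian circuit requires 0)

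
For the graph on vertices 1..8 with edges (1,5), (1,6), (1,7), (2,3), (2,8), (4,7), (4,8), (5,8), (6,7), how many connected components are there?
1 (components: {1, 2, 3, 4, 5, 6, 7, 8})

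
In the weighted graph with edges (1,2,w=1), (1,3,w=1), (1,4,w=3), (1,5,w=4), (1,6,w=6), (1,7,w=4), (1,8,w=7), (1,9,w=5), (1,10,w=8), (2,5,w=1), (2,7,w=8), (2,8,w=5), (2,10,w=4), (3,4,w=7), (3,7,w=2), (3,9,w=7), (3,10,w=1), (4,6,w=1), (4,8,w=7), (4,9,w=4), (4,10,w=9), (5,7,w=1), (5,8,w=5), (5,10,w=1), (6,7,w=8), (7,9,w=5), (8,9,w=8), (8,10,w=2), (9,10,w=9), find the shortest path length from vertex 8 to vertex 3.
3 (path: 8 -> 10 -> 3; weights 2 + 1 = 3)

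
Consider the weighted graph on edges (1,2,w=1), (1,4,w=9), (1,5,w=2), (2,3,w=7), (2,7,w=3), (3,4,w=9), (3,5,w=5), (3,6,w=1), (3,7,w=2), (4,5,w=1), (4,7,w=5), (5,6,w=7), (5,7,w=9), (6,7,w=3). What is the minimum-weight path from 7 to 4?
5 (path: 7 -> 4; weights 5 = 5)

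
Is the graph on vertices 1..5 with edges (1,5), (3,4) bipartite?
Yes. Partition: {1, 2, 3}, {4, 5}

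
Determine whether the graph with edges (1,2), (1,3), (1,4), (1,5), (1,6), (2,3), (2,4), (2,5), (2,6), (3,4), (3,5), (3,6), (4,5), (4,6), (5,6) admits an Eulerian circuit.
No (6 vertices have odd degree: {1, 2, 3, 4, 5, 6}; Eulerian circuit requires 0)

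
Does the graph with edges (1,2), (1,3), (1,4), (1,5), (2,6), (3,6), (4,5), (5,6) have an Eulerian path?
Yes (the graph is connected and exactly 2 vertices have odd degree: {5, 6}; any Eulerian path must start and end at those)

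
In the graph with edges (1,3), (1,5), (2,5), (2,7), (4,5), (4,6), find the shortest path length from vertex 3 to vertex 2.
3 (path: 3 -> 1 -> 5 -> 2, 3 edges)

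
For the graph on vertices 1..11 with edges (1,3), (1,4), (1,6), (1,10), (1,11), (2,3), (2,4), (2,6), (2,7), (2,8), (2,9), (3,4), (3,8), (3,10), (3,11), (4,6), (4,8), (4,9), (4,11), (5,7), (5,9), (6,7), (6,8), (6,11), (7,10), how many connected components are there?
1 (components: {1, 2, 3, 4, 5, 6, 7, 8, 9, 10, 11})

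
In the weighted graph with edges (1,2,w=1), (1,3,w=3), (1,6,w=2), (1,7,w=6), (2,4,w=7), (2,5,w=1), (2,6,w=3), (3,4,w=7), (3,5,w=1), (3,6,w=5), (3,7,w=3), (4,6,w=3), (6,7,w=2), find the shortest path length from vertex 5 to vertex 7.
4 (path: 5 -> 3 -> 7; weights 1 + 3 = 4)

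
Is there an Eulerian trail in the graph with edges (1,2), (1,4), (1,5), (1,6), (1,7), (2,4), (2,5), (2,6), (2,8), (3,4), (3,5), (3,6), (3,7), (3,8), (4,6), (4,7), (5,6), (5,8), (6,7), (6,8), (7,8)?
No (8 vertices have odd degree: {1, 2, 3, 4, 5, 6, 7, 8}; Eulerian path requires 0 or 2)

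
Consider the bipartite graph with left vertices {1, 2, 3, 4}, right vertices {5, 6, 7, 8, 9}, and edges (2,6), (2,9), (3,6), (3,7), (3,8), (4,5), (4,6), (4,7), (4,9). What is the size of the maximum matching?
3 (matching: (2,9), (3,8), (4,7); upper bound min(|L|,|R|) = min(4,5) = 4)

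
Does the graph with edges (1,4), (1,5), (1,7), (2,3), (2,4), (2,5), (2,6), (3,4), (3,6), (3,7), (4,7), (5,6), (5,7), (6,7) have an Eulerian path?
Yes (the graph is connected and exactly 2 vertices have odd degree: {1, 7}; any Eulerian path must start and end at those)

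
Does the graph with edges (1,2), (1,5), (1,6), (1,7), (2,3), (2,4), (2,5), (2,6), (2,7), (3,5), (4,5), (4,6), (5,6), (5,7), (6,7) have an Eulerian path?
Yes (the graph is connected and exactly 2 vertices have odd degree: {4, 6}; any Eulerian path must start and end at those)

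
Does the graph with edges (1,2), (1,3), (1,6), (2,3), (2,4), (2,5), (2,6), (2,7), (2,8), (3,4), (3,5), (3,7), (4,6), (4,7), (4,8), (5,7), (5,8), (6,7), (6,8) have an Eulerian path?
No (6 vertices have odd degree: {1, 2, 3, 4, 6, 7}; Eulerian path requires 0 or 2)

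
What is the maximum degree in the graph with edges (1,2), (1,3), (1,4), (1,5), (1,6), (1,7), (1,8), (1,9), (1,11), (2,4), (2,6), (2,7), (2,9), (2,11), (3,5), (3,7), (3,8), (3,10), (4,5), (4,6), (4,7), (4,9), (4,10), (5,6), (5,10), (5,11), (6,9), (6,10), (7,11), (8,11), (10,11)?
9 (attained at vertex 1)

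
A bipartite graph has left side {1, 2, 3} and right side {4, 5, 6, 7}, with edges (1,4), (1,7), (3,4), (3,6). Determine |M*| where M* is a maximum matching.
2 (matching: (1,7), (3,6); upper bound min(|L|,|R|) = min(3,4) = 3)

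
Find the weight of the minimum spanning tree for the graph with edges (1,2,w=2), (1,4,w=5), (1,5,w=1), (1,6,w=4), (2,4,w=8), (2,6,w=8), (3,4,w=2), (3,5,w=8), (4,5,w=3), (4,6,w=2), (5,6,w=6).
10 (MST edges: (1,2,w=2), (1,5,w=1), (3,4,w=2), (4,5,w=3), (4,6,w=2); sum of weights 2 + 1 + 2 + 3 + 2 = 10)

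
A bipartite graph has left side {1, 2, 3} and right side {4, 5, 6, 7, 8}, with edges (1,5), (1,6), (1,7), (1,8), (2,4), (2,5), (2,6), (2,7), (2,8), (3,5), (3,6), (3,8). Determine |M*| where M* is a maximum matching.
3 (matching: (1,8), (2,7), (3,6); upper bound min(|L|,|R|) = min(3,5) = 3)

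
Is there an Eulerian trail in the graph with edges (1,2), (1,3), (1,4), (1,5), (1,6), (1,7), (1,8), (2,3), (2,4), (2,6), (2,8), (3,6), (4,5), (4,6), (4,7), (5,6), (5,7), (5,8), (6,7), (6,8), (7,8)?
No (8 vertices have odd degree: {1, 2, 3, 4, 5, 6, 7, 8}; Eulerian path requires 0 or 2)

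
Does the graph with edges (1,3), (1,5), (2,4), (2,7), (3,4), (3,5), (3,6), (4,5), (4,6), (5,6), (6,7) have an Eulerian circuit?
Yes (the graph is connected and all 7 vertices have even degree)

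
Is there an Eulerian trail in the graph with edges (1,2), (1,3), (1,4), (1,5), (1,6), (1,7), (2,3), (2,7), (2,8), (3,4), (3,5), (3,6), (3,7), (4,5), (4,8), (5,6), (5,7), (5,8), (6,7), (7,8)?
Yes — and in fact it has an Eulerian circuit (the graph is connected and all 8 vertices have even degree)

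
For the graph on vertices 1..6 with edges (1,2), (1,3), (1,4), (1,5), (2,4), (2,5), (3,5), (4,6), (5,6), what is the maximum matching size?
3 (matching: (1,3), (2,5), (4,6); upper bound floor(n/2) = floor(6/2) = 3)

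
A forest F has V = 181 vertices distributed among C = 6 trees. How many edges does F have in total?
175 (Each of the 6 component trees on V_i vertices has V_i - 1 edges; summing gives V - C = 181 - 6 = 175)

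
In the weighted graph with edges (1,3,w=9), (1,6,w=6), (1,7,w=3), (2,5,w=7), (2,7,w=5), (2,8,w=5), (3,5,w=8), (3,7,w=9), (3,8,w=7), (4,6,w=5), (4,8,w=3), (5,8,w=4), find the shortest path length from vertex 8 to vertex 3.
7 (path: 8 -> 3; weights 7 = 7)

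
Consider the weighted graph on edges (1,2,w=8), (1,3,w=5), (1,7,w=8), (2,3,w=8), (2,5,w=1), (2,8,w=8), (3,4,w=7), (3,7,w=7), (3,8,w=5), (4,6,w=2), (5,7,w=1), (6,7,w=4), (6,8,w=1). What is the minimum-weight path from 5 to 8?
6 (path: 5 -> 7 -> 6 -> 8; weights 1 + 4 + 1 = 6)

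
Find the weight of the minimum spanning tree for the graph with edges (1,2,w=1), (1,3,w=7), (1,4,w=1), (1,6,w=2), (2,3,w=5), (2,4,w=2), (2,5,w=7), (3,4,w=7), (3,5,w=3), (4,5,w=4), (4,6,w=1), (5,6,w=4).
10 (MST edges: (1,2,w=1), (1,4,w=1), (3,5,w=3), (4,5,w=4), (4,6,w=1); sum of weights 1 + 1 + 3 + 4 + 1 = 10)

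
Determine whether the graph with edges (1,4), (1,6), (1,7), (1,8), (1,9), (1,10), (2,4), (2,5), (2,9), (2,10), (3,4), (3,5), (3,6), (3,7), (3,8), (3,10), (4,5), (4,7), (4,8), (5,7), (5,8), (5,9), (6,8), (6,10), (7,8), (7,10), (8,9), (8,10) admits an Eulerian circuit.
Yes (the graph is connected and all 10 vertices have even degree)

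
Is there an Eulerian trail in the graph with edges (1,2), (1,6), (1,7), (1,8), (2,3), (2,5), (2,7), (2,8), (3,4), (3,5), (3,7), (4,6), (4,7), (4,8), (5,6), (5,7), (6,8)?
Yes (the graph is connected and exactly 2 vertices have odd degree: {2, 7}; any Eulerian path must start and end at those)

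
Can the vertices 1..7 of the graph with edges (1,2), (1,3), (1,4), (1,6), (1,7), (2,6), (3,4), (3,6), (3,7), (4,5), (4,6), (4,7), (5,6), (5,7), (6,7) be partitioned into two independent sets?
No (odd cycle of length 3: 4 -> 1 -> 6 -> 4)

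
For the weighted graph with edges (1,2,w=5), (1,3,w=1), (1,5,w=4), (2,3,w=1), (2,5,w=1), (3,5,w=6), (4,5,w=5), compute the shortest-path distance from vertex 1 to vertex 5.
3 (path: 1 -> 3 -> 2 -> 5; weights 1 + 1 + 1 = 3)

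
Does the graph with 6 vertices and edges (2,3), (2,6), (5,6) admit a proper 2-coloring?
Yes. Partition: {1, 2, 4, 5}, {3, 6}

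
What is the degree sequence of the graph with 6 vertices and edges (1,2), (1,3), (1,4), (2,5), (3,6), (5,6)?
[3, 2, 2, 2, 2, 1] (degrees: deg(1)=3, deg(2)=2, deg(3)=2, deg(4)=1, deg(5)=2, deg(6)=2)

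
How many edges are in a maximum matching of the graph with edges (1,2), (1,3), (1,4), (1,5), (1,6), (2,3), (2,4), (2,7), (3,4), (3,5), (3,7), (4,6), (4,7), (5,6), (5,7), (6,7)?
3 (matching: (1,5), (3,7), (4,6); upper bound floor(n/2) = floor(7/2) = 3)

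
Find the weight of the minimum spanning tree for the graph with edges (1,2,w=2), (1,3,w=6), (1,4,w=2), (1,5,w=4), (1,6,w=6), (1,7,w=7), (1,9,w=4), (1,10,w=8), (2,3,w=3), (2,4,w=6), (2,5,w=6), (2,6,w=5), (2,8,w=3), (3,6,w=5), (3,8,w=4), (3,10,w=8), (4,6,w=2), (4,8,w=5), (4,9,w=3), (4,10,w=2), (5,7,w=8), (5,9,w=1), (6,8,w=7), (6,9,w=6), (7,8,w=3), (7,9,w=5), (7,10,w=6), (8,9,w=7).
21 (MST edges: (1,2,w=2), (1,4,w=2), (2,3,w=3), (2,8,w=3), (4,6,w=2), (4,9,w=3), (4,10,w=2), (5,9,w=1), (7,8,w=3); sum of weights 2 + 2 + 3 + 3 + 2 + 3 + 2 + 1 + 3 = 21)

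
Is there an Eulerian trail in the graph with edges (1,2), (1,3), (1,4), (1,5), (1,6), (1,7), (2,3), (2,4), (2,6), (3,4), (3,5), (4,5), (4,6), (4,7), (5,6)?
Yes — and in fact it has an Eulerian circuit (the graph is connected and all 7 vertices have even degree)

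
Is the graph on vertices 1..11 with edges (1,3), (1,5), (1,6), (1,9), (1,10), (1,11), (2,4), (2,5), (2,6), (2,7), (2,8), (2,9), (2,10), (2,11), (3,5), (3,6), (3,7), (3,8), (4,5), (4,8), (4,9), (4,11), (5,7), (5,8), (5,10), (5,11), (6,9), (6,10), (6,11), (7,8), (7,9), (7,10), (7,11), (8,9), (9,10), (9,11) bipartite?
No (odd cycle of length 3: 11 -> 1 -> 6 -> 11)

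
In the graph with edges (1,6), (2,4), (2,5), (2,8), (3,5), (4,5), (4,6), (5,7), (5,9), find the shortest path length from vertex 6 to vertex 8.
3 (path: 6 -> 4 -> 2 -> 8, 3 edges)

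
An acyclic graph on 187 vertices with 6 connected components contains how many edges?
181 (Each of the 6 component trees on V_i vertices has V_i - 1 edges; summing gives V - C = 187 - 6 = 181)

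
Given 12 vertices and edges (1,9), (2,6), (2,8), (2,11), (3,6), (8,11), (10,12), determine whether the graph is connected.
No, it has 6 components: {1, 9}, {2, 3, 6, 8, 11}, {4}, {5}, {7}, {10, 12}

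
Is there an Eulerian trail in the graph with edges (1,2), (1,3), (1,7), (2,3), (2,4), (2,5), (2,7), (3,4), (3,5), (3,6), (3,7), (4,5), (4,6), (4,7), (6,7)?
No (6 vertices have odd degree: {1, 2, 4, 5, 6, 7}; Eulerian path requires 0 or 2)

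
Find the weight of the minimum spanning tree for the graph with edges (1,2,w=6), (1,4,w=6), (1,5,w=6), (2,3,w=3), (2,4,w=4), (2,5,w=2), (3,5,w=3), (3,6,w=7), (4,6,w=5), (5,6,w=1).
16 (MST edges: (1,2,w=6), (2,3,w=3), (2,4,w=4), (2,5,w=2), (5,6,w=1); sum of weights 6 + 3 + 4 + 2 + 1 = 16)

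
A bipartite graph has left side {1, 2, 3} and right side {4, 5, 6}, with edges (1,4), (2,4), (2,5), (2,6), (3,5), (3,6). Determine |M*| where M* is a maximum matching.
3 (matching: (1,4), (2,6), (3,5); upper bound min(|L|,|R|) = min(3,3) = 3)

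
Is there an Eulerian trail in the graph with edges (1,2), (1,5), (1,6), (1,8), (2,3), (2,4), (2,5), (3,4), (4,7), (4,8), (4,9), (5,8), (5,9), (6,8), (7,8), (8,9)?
Yes (the graph is connected and exactly 2 vertices have odd degree: {4, 9}; any Eulerian path must start and end at those)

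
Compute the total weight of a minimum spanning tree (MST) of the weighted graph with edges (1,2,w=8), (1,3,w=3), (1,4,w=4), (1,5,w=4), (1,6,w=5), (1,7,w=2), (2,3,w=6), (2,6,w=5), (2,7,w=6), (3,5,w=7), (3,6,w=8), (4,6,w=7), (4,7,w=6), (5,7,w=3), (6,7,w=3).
20 (MST edges: (1,3,w=3), (1,4,w=4), (1,7,w=2), (2,6,w=5), (5,7,w=3), (6,7,w=3); sum of weights 3 + 4 + 2 + 5 + 3 + 3 = 20)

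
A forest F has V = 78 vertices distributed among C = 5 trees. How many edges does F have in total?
73 (Each of the 5 component trees on V_i vertices has V_i - 1 edges; summing gives V - C = 78 - 5 = 73)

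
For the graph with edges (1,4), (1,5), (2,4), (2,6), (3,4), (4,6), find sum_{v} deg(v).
12 (handshake: sum of degrees = 2|E| = 2 x 6 = 12)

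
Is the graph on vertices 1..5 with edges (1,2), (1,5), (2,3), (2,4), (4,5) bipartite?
Yes. Partition: {1, 3, 4}, {2, 5}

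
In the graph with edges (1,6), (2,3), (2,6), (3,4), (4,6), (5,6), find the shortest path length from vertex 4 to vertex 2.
2 (path: 4 -> 3 -> 2, 2 edges)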